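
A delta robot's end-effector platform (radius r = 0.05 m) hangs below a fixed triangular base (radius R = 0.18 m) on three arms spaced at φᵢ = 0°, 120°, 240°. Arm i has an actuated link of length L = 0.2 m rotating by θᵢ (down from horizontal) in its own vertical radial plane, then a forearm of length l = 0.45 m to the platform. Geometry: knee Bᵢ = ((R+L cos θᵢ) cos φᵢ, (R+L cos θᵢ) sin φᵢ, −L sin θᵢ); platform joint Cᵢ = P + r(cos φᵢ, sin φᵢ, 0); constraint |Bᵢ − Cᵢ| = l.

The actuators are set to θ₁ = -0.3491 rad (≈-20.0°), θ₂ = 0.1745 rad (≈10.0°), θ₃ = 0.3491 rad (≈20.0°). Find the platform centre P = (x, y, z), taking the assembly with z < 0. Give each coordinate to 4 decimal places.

(0.0768, 0.0215, -0.3109)

arm 1 at φ=0.0°: (R−r)+L cos θ1 = 0.3179;  centre 1 = (0.3179, 0.0000, 0.0684)
arm 2 at φ=120.0°: (R−r)+L cos θ2 = 0.3270;  centre 2 = (-0.1635, 0.2832, -0.0347)
arm 3 at φ=240.0°: (R−r)+L cos θ3 = 0.3179;  centre 3 = (-0.1590, -0.2753, -0.0684)
eliminate P² terms by subtracting sphere 1 from 2 and 3
plane₁₂: -0.9628x+0.5663y+-0.2063z = 0.0023
Cramer: x(z) = -0.0012-0.2509z;  y(z) = 0.0021-0.0623z
quadratic in z: (1.0668)z²+(0.0231)z+(-0.0960)=0, √Δ=0.6403 → z ∈ {-0.3109, 0.2893}; z = -0.3109 (taking z<0)
x = 0.0768, y = 0.0215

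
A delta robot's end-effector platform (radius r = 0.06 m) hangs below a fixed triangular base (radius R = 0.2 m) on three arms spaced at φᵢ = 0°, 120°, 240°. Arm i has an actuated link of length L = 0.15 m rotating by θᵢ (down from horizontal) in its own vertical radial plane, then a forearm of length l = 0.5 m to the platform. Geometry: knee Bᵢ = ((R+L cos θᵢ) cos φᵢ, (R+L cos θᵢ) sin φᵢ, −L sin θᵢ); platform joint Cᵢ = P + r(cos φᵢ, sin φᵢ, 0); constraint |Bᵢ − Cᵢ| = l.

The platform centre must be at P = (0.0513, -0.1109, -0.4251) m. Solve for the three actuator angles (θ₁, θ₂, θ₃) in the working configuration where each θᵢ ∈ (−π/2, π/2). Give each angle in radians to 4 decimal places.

θ₁ = -0.0001, θ₂ = 0.6980, θ₃ = -0.0877

φ1=0.0° → target in arm frame (0.0513, -0.1109)
  e−x'=0.0887;  (l²−L²−(e−x')²−y'²−z²)/2L = 0.0887
  θ1 = atan2(B,A) + arccos(C/0.4343) = -0.0001
arm 2 (φ=120.0°): x'=-0.1217, y'=0.0110
  e−x'=0.2617;  (l²−L²−(e−x')²−y'²−z²)/2L = -0.0727
  γ=atan2(-0.4251,0.2617)=-1.0190;  ψ=arccos(-0.1457)=1.7170;  θ2=γ+ψ≈0.6980
arm 3 (φ=240.0°): x'=0.0704, y'=0.0999
  A cos θ + B sin θ = C:  0.0696·cos θ + -0.4251·sin θ = 0.1066
  θ3 = atan2(B,A) + arccos(C/0.4308) = -0.0877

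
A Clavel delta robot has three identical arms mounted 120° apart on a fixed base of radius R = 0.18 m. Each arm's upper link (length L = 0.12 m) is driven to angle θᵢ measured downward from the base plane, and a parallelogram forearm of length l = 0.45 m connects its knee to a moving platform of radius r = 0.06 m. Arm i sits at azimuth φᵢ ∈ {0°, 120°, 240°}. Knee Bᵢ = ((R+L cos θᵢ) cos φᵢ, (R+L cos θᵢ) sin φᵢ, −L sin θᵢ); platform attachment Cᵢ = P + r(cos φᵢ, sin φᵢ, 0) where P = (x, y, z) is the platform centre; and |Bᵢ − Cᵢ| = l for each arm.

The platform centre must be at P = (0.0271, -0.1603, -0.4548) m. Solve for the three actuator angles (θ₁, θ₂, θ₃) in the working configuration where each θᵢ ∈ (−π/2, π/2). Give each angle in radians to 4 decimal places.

θ₁ = 0.6980, θ₂ = 1.3963, θ₃ = 0.2621

φ1=0.0° → target in arm frame (0.0271, -0.1603)
  A=0.0929, B=-0.4548, C=(l²−L²−A²−y'²−z²)/(2L)=-0.2211
  γ=atan2(-0.4548,0.0929)=-1.3693;  ψ=arccos(-0.4764)=2.0673;  θ1=γ+ψ≈0.6980
rotate P by −φ2: (-0.1524, 0.0567, -0.4548)
  A=0.2724, B=-0.4548, C=(l²−L²−A²−y'²−z²)/(2L)=-0.4006
  θ2 = atan2(B,A) + arccos(C/0.5301) = 1.3963
arm 3 (φ=240.0°): x'=0.1253, y'=0.1036
  e−x'=-0.0053;  (l²−L²−(e−x')²−y'²−z²)/2L = -0.1229
  √(A²+B²)=0.4548;  θ3 = -1.5824+1.8445 ≈ 0.2621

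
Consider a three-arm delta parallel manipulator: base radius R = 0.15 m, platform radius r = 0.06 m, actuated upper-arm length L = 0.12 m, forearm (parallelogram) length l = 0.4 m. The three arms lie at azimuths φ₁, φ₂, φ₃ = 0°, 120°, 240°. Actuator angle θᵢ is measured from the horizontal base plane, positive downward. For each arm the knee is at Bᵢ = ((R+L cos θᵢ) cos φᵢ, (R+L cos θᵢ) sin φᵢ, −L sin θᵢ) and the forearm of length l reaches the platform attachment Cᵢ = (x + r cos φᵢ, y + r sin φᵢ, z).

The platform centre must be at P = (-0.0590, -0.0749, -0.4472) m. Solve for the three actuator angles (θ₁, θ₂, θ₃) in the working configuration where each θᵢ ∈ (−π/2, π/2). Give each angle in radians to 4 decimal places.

θ₁ = 1.1350, θ₂ = 1.0477, θ₃ = 0.5238

rotate P by −φ1: (-0.0590, -0.0749, -0.4472)
  A=0.1490, B=-0.4472, C=(l²−L²−A²−y'²−z²)/(2L)=-0.3425
  √(A²+B²)=0.4714;  θ1 = -1.2492+2.3842 ≈ 1.1350
arm 2 (φ=120.0°): x'=-0.0354, y'=0.0885
  e−x'=0.1254;  (l²−L²−(e−x')²−y'²−z²)/2L = -0.3248
  √(A²+B²)=0.4644;  θ2 = -1.2975+2.3452 ≈ 1.0477
φ3=240.0° → target in arm frame (0.0944, -0.0136)
  A=-0.0044, B=-0.4472, C=(l²−L²−A²−y'²−z²)/(2L)=-0.2275
  γ=atan2(-0.4472,-0.0044)=-1.5806;  ψ=arccos(-0.5086)=2.1044;  θ3=γ+ψ≈0.5238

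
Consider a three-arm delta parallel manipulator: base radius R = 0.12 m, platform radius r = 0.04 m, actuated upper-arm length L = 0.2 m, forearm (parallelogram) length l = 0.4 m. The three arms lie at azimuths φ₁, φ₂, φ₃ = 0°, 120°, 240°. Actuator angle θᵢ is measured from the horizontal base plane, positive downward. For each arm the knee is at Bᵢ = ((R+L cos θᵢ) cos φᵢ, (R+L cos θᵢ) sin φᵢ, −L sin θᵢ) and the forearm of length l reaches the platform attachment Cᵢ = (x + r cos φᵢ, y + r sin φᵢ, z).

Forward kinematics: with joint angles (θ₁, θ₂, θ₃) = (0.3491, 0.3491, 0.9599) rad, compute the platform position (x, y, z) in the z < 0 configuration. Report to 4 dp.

(0.0661, 0.1145, -0.3942)

arm 1 at φ=0.0°: e+L cos θ1 = 0.2679;  S1 = (0.2679, 0.0000, -0.0684)
φ2=120.0°: virtual centre (-0.1340, 0.2320, -0.0684), radius l
S3 = (0.1947·cos240.0°, 0.1947·sin240.0°, -0.1638) = (-0.0974, -0.1686, -0.1638)
|S₂|²−|S₁|² = 0.0000;  |S₃|²−|S₁|² = -0.0117
plane₁₂: -0.8038x+0.4641y+0.0000z = 0.0000
det = 0.6101;  x = 0.0089+-0.1451z,  y = 0.0154+-0.2514z
quadratic in z: (1.0843)z²+(0.2043)z+(-0.0880)=0, √Δ=0.6506 → z ∈ {-0.3942, 0.2058}; z = -0.3942 (taking z<0)
x = 0.0661, y = 0.1145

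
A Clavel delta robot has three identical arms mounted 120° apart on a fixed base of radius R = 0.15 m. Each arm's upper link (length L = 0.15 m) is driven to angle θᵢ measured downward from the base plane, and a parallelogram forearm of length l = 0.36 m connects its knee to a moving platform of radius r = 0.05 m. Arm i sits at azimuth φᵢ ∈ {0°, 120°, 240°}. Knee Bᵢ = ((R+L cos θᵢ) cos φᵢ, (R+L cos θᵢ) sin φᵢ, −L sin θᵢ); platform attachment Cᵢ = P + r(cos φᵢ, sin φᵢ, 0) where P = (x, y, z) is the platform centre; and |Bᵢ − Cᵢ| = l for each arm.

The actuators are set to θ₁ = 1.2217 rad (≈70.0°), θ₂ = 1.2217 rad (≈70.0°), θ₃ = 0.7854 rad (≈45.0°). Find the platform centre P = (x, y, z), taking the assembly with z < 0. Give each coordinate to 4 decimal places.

φ1=0.0°: virtual centre (0.1513, 0.0000, -0.1410), radius l
centre 2 = (0.1513·cos120.0°, 0.1513·sin120.0°, -0.1410) = (-0.0757, 0.1310, -0.1410)
centre 3 = (0.2061·cos240.0°, 0.2061·sin240.0°, -0.1061) = (-0.1030, -0.1785, -0.1061)
eliminate P² terms by subtracting sphere 1 from 2 and 3
[-0.4539 0.2621 0.0000]·P = 0.0000;  [-0.5087 -0.3569 0.0698]·P = 0.0110
Cramer: x(z) = -0.0097+0.0619z;  y(z) = -0.0168+0.1072z
into |P−centre ₁|² = l²: 1.0153z² + 0.2584z + -0.0835 = 0;  Δ = 0.4059;  z = -0.4410 or 0.1865 → z<0 root = -0.4410
x = -0.0370, y = -0.0641

(-0.0370, -0.0641, -0.4410)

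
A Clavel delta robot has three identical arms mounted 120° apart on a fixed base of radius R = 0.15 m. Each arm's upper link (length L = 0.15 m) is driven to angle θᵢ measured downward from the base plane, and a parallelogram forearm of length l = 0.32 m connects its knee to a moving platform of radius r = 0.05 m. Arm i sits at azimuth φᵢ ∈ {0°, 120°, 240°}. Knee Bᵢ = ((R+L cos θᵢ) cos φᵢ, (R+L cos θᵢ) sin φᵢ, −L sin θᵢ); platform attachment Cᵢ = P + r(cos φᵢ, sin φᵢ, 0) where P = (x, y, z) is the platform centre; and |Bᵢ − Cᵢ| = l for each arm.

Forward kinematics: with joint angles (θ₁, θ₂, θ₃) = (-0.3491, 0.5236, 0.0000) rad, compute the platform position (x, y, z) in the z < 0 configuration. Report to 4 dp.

arm 1 at φ=0.0°: ρ1 = 0.2410;  O1 = (0.2410, 0.0000, 0.0513)
arm 2 at φ=120.0°: ρ2 = 0.2299;  O2 = (-0.1150, 0.1991, -0.0750)
φ3=240.0°: virtual centre (-0.1250, -0.2165, 0.0000), radius l
|O₂|²−|O₁|² = -0.0022;  |O₃|²−|O₁|² = 0.0018
linear system: -0.7118x+0.3982y = -0.0022−-0.2526z; -0.7319x+-0.4330y = 0.0018−-0.1026z
Cramer: x(z) = 0.0004-0.2506z;  y(z) = -0.0048+0.1865z
into |P−O₁|² = l²: 1.0976z² + 0.0161z + -0.0419 = 0;  Δ = 0.1841;  z = -0.2028 or 0.1881 → z<0 root = -0.2028
x = 0.0512, y = -0.0427

(0.0512, -0.0427, -0.2028)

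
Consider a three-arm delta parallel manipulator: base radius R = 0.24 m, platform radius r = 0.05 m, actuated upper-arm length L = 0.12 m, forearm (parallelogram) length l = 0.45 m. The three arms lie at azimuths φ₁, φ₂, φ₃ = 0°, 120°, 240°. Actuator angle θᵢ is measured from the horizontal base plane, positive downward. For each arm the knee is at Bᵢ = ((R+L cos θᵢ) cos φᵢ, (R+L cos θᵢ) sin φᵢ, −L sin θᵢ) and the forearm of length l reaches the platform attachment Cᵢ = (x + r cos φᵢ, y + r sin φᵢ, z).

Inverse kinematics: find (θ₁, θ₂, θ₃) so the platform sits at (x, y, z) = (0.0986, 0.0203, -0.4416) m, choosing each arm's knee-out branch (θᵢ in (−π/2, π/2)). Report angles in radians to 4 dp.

θ₁ = 0.3494, θ₂ = 1.0474, θ₃ = 1.2223

φ1=0.0° → target in arm frame (0.0986, 0.0203)
  e−x'=0.0914;  (l²−L²−(e−x')²−y'²−z²)/2L = -0.0653
  γ=atan2(-0.4416,0.0914)=-1.3667;  ψ=arccos(-0.1448)=1.7162;  θ1=γ+ψ≈0.3494
arm 2 (φ=120.0°): x'=-0.0317, y'=-0.0955
  e−x'=0.2217;  (l²−L²−(e−x')²−y'²−z²)/2L = -0.2717
  √(A²+B²)=0.4941;  θ2 = -1.1055+2.1529 ≈ 1.0474
φ3=240.0° → target in arm frame (-0.0669, 0.0752)
  A cos θ + B sin θ = C:  0.2569·cos θ + -0.4416·sin θ = -0.3273
  θ3 = atan2(B,A) + arccos(C/0.5109) = 1.2223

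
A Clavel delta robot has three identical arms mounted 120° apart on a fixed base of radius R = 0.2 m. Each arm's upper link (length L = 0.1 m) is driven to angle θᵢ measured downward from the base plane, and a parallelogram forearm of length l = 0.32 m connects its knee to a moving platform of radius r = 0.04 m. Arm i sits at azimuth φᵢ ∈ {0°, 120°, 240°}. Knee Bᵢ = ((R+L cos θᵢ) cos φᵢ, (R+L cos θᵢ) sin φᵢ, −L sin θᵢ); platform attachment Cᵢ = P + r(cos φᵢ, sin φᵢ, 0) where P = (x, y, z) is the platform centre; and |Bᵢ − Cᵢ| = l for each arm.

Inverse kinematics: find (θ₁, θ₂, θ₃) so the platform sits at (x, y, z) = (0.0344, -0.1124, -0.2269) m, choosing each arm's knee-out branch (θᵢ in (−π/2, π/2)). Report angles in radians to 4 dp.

θ₁ = 0.2620, θ₂ = 1.3962, θ₃ = -0.2611

φ1=0.0° → target in arm frame (0.0344, -0.1124)
  e−x'=0.1256;  (l²−L²−(e−x')²−y'²−z²)/2L = 0.0625
  γ=atan2(-0.2269,0.1256)=-1.0652;  ψ=arccos(0.2411)=1.3273;  θ1=γ+ψ≈0.2620
φ2=120.0° → target in arm frame (-0.1145, 0.0264)
  A=0.2745, B=-0.2269, C=(l²−L²−A²−y'²−z²)/(2L)=-0.1758
  γ=atan2(-0.2269,0.2745)=-0.6907;  ψ=arccos(-0.4935)=2.0869;  θ2=γ+ψ≈1.3962
rotate P by −φ3: (0.0801, 0.0860, -0.2269)
  e−x'=0.0799;  (l²−L²−(e−x')²−y'²−z²)/2L = 0.1357
  √(A²+B²)=0.2405;  θ3 = -1.2324+0.9713 ≈ -0.2611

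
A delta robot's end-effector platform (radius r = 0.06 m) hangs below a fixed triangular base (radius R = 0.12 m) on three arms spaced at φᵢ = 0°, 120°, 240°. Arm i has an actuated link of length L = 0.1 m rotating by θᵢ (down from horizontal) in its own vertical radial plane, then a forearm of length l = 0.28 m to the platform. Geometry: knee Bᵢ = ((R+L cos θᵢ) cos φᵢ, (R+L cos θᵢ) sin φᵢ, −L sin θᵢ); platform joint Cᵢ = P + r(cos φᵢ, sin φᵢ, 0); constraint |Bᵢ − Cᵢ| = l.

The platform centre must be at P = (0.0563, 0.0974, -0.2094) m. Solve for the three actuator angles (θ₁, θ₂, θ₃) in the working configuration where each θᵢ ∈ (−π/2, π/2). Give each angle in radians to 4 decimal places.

θ₁ = -0.3499, θ₂ = -0.3491, θ₃ = 0.7851

rotate P by −φ1: (0.0563, 0.0974, -0.2094)
  A cos θ + B sin θ = C:  0.0037·cos θ + -0.2094·sin θ = 0.0753
  θ1 = atan2(B,A) + arccos(C/0.2094) = -0.3499
rotate P by −φ2: (0.0562, -0.0975, -0.2094)
  A=0.0038, B=-0.2094, C=(l²−L²−A²−y'²−z²)/(2L)=0.0752
  √(A²+B²)=0.2094;  θ2 = -1.5527+1.2036 ≈ -0.3491
arm 3 (φ=240.0°): x'=-0.1125, y'=0.0001
  A=0.1725, B=-0.2094, C=(l²−L²−A²−y'²−z²)/(2L)=-0.0260
  √(A²+B²)=0.2713;  θ3 = -0.8817+1.6669 ≈ 0.7851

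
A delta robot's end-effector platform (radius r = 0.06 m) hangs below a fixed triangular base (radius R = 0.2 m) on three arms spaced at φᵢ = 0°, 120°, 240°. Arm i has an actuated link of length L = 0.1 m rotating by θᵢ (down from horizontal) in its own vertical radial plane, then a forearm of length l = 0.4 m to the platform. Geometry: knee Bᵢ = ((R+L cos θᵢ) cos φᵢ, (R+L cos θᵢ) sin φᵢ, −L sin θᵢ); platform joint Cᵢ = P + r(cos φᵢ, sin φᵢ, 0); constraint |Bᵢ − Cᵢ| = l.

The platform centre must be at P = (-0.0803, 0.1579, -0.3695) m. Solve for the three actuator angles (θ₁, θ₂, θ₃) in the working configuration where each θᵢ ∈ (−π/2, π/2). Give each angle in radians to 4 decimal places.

θ₁ = 1.3093, θ₂ = -0.2621, θ₃ = 1.3962

φ1=0.0° → target in arm frame (-0.0803, 0.1579)
  e−x'=0.2203;  (l²−L²−(e−x')²−y'²−z²)/2L = -0.3000
  θ1 = atan2(B,A) + arccos(C/0.4302) = 1.3093
rotate P by −φ2: (0.1769, -0.0094, -0.3695)
  e−x'=-0.0369;  (l²−L²−(e−x')²−y'²−z²)/2L = 0.0601
  √(A²+B²)=0.3713;  θ2 = -1.6703+1.4082 ≈ -0.2621
rotate P by −φ3: (-0.0966, -0.1485, -0.3695)
  A cos θ + B sin θ = C:  0.2366·cos θ + -0.3695·sin θ = -0.3228
  θ3 = atan2(B,A) + arccos(C/0.4388) = 1.3962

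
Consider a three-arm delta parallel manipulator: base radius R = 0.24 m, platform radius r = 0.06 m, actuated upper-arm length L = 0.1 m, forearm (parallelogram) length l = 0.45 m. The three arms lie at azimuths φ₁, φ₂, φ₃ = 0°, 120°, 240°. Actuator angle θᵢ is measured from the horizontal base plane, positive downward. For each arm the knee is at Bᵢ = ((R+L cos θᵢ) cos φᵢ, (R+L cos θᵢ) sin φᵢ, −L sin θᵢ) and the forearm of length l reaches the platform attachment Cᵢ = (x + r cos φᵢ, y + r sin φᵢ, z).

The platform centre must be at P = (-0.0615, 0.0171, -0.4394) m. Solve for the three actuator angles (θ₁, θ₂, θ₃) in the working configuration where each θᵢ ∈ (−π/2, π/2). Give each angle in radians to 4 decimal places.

arm 1 (φ=0.0°): x'=-0.0615, y'=0.0171
  e−x'=0.2415;  (l²−L²−(e−x')²−y'²−z²)/2L = -0.2959
  θ1 = atan2(B,A) + arccos(C/0.5014) = 1.1339
arm 2 (φ=120.0°): x'=0.0456, y'=0.0447
  e−x'=0.1344;  (l²−L²−(e−x')²−y'²−z²)/2L = -0.1032
  θ2 = atan2(B,A) + arccos(C/0.4595) = 0.5235
rotate P by −φ3: (0.0159, -0.0618, -0.4394)
  A cos θ + B sin θ = C:  0.1641·cos θ + -0.4394·sin θ = -0.1565
  √(A²+B²)=0.4690;  θ3 = -1.2135+1.9111 ≈ 0.6976

θ₁ = 1.1339, θ₂ = 0.5235, θ₃ = 0.6976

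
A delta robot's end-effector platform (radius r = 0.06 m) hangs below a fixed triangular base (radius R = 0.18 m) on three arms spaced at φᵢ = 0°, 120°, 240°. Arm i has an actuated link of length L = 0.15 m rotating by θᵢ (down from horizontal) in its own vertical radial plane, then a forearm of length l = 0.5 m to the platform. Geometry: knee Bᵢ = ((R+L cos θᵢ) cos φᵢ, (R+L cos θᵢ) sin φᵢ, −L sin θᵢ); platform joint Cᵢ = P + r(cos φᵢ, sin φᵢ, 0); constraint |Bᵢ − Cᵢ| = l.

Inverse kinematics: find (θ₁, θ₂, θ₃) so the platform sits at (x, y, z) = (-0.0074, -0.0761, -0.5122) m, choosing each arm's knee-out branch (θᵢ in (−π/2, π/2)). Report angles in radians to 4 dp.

φ1=0.0° → target in arm frame (-0.0074, -0.0761)
  e−x'=0.1274;  (l²−L²−(e−x')²−y'²−z²)/2L = -0.1896
  γ=atan2(-0.5122,0.1274)=-1.3270;  ψ=arccos(-0.3592)=1.9382;  θ1=γ+ψ≈0.6112
arm 2 (φ=120.0°): x'=-0.0622, y'=0.0445
  A=0.1822, B=-0.5122, C=(l²−L²−A²−y'²−z²)/(2L)=-0.2334
  θ2 = atan2(B,A) + arccos(C/0.5436) = 0.7855
arm 3 (φ=240.0°): x'=0.0696, y'=0.0316
  e−x'=0.0504;  (l²−L²−(e−x')²−y'²−z²)/2L = -0.1280
  γ=atan2(-0.5122,0.0504)=-1.4727;  ψ=arccos(-0.2486)=1.8221;  θ3=γ+ψ≈0.3493

θ₁ = 0.6112, θ₂ = 0.7855, θ₃ = 0.3493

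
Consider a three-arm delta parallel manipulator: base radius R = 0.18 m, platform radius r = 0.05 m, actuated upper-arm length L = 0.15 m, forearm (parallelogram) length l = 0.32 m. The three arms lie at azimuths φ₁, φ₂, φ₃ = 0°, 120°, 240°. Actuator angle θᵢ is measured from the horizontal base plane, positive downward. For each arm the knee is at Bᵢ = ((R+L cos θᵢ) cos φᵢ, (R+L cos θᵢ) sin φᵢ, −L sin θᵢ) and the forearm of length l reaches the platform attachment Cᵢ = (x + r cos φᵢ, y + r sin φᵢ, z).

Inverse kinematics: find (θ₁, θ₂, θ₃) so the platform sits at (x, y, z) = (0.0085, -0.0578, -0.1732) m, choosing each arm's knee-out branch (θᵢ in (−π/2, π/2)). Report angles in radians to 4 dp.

θ₁ = 0.0870, θ₂ = 0.6111, θ₃ = -0.3489

φ1=0.0° → target in arm frame (0.0085, -0.0578)
  A cos θ + B sin θ = C:  0.1215·cos θ + -0.1732·sin θ = 0.1060
  √(A²+B²)=0.2116;  θ1 = -0.9591+1.0460 ≈ 0.0870
arm 2 (φ=120.0°): x'=-0.0543, y'=0.0215
  e−x'=0.1843;  (l²−L²−(e−x')²−y'²−z²)/2L = 0.0516
  √(A²+B²)=0.2529;  θ2 = -0.7543+1.3655 ≈ 0.6111
φ3=240.0° → target in arm frame (0.0458, 0.0363)
  A=0.0842, B=-0.1732, C=(l²−L²−A²−y'²−z²)/(2L)=0.1383
  γ=atan2(-0.1732,0.0842)=-1.1183;  ψ=arccos(0.7183)=0.7695;  θ3=γ+ψ≈-0.3489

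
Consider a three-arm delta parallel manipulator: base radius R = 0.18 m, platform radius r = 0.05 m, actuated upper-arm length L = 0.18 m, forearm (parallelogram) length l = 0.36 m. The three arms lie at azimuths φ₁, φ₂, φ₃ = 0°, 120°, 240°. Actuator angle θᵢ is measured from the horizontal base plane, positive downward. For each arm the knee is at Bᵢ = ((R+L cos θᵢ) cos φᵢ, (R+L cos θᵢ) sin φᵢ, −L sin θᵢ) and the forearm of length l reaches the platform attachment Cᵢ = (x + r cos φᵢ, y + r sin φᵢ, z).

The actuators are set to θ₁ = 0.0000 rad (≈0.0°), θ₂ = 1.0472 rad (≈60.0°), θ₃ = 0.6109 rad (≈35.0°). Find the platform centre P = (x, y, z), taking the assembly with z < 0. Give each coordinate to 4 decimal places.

S1 = (0.3100·cos0.0°, 0.3100·sin0.0°, 0.0000) = (0.3100, 0.0000, 0.0000)
arm 2 at φ=120.0°: (R−r)+L cos θ2 = 0.2200;  S2 = (-0.1100, 0.1905, -0.1559)
S3 = (0.2774·cos240.0°, 0.2774·sin240.0°, -0.1032) = (-0.1387, -0.2403, -0.1032)
subtract pairs → two planes through P
linear system: -0.8400x+0.3811y = -0.0234−-0.3118z; -0.8974x+-0.4805y = -0.0085−-0.2065z
Cramer: x(z) = 0.0194-0.3065z;  y(z) = -0.0186+0.1426z
into |P−S₁|² = l²: 1.1143z² + 0.1728z + -0.0448 = 0;  Δ = 0.2296;  z = -0.2925 or 0.1375 → z<0 root = -0.2925
x = 0.1091, y = -0.0603

(0.1091, -0.0603, -0.2925)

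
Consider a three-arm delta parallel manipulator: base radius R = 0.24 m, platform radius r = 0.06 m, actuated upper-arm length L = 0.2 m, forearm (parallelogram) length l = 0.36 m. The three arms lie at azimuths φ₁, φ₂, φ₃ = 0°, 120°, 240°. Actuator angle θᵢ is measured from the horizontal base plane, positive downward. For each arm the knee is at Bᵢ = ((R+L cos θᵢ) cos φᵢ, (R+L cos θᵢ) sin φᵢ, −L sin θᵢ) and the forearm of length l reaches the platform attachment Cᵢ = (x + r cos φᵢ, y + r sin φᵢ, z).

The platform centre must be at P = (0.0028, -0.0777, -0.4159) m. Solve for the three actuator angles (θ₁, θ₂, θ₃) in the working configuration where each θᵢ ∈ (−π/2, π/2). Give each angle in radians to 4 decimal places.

θ₁ = 1.1344, θ₂ = 1.3962, θ₃ = 0.8726

rotate P by −φ1: (0.0028, -0.0777, -0.4159)
  A cos θ + B sin θ = C:  0.1772·cos θ + -0.4159·sin θ = -0.3020
  γ=atan2(-0.4159,0.1772)=-1.1680;  ψ=arccos(-0.6681)=2.3024;  θ1=γ+ψ≈1.1344
rotate P by −φ2: (-0.0687, 0.0364, -0.4159)
  A=0.2487, B=-0.4159, C=(l²−L²−A²−y'²−z²)/(2L)=-0.3664
  √(A²+B²)=0.4846;  θ2 = -1.0319+2.4280 ≈ 1.3962
arm 3 (φ=240.0°): x'=0.0659, y'=0.0413
  A cos θ + B sin θ = C:  0.1141·cos θ + -0.4159·sin θ = -0.2452
  √(A²+B²)=0.4313;  θ3 = -1.3030+2.1757 ≈ 0.8726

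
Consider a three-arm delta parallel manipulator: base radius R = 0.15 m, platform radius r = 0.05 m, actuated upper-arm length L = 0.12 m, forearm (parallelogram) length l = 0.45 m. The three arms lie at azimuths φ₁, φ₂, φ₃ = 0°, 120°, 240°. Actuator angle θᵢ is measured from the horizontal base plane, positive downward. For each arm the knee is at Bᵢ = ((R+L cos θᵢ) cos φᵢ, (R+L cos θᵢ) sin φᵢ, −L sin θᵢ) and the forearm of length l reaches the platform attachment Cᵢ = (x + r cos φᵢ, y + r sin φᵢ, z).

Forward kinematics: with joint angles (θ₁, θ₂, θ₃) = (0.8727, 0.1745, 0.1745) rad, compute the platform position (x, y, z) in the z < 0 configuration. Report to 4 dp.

φ1=0.0°: virtual centre (0.1771, 0.0000, -0.0919), radius l
arm 2 at φ=120.0°: (R−r)+L cos θ2 = 0.2182;  S2 = (-0.1091, 0.1889, -0.0208)
S3 = (0.2182·cos240.0°, 0.2182·sin240.0°, -0.0208) = (-0.1091, -0.1889, -0.0208)
eliminate P² terms by subtracting sphere 1 from 2 and 3
[-0.5724 0.3779 0.1422]·P = 0.0082;  [-0.5724 -0.3779 0.1422]·P = 0.0082
det = 0.4326;  x = -0.0143+0.2484z,  y = 0.0000+0.0000z
quadratic in z: (1.0617)z²+(0.0887)z+(-0.1574)=0, √Δ=0.8224 → z ∈ {-0.4291, 0.3455}; z = -0.4291 (taking z<0)
x = -0.1209, y = 0.0000

(-0.1209, 0.0000, -0.4291)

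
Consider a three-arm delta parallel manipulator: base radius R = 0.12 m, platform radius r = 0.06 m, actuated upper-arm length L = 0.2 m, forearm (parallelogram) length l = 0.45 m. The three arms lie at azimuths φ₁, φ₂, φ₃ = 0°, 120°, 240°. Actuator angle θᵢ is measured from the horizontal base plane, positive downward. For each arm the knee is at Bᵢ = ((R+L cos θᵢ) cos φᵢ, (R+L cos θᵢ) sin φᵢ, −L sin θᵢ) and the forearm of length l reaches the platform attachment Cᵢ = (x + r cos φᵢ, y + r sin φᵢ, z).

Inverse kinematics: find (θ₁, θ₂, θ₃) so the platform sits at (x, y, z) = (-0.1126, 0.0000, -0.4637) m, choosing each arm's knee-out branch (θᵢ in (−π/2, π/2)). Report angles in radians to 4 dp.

θ₁ = 0.7852, θ₂ = 0.3490, θ₃ = 0.3490

arm 1 (φ=0.0°): x'=-0.1126, y'=0.0000
  e−x'=0.1726;  (l²−L²−(e−x')²−y'²−z²)/2L = -0.2058
  γ=atan2(-0.4637,0.1726)=-1.2145;  ψ=arccos(-0.4159)=1.9997;  θ1=γ+ψ≈0.7852
arm 2 (φ=120.0°): x'=0.0563, y'=0.0975
  e−x'=0.0037;  (l²−L²−(e−x')²−y'²−z²)/2L = -0.1551
  √(A²+B²)=0.4637;  θ2 = -1.5628+1.9118 ≈ 0.3490
rotate P by −φ3: (0.0563, -0.0975, -0.4637)
  e−x'=0.0037;  (l²−L²−(e−x')²−y'²−z²)/2L = -0.1551
  √(A²+B²)=0.4637;  θ3 = -1.5628+1.9118 ≈ 0.3490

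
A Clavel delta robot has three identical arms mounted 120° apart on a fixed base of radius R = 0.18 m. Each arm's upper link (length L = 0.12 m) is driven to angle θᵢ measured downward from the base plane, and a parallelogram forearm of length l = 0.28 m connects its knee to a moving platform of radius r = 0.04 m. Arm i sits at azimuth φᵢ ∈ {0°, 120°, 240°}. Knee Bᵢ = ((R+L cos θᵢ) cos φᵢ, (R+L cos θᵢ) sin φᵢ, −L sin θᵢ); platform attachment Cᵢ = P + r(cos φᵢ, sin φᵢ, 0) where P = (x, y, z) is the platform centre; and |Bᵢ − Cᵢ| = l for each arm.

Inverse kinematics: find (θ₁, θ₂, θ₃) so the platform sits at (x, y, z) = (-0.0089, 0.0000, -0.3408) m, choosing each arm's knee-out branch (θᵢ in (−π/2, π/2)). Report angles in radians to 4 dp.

θ₁ = 1.3957, θ₂ = 1.3089, θ₃ = 1.3089

rotate P by −φ1: (-0.0089, 0.0000, -0.3408)
  A=0.1489, B=-0.3408, C=(l²−L²−A²−y'²−z²)/(2L)=-0.3096
  γ=atan2(-0.3408,0.1489)=-1.1589;  ψ=arccos(-0.8326)=2.5546;  θ1=γ+ψ≈1.3957
φ2=120.0° → target in arm frame (0.0044, 0.0077)
  e−x'=0.1355;  (l²−L²−(e−x')²−y'²−z²)/2L = -0.2941
  γ=atan2(-0.3408,0.1355)=-1.1922;  ψ=arccos(-0.8018)=2.5011;  θ2=γ+ψ≈1.3089
arm 3 (φ=240.0°): x'=0.0045, y'=-0.0077
  A cos θ + B sin θ = C:  0.1355·cos θ + -0.3408·sin θ = -0.2941
  γ=atan2(-0.3408,0.1355)=-1.1922;  ψ=arccos(-0.8018)=2.5011;  θ3=γ+ψ≈1.3089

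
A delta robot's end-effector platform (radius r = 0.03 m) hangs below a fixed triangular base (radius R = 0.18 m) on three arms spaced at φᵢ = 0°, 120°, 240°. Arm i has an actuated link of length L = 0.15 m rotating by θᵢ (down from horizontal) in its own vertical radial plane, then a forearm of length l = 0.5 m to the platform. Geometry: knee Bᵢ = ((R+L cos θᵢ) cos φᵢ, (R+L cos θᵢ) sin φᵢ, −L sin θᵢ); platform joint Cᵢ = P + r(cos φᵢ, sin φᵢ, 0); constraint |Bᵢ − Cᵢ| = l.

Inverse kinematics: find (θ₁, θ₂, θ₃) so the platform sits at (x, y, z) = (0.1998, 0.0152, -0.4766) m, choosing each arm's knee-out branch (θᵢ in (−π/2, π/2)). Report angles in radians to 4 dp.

rotate P by −φ1: (0.1998, 0.0152, -0.4766)
  A=-0.0498, B=-0.4766, C=(l²−L²−A²−y'²−z²)/(2L)=-0.0079
  √(A²+B²)=0.4792;  θ1 = -1.6749+1.5872 ≈ -0.0877
φ2=120.0° → target in arm frame (-0.0867, -0.1806)
  e−x'=0.2367;  (l²−L²−(e−x')²−y'²−z²)/2L = -0.2944
  γ=atan2(-0.4766,0.2367)=-1.1098;  ψ=arccos(-0.5532)=2.1570;  θ2=γ+ψ≈1.0472
rotate P by −φ3: (-0.1131, 0.1654, -0.4766)
  A=0.2631, B=-0.4766, C=(l²−L²−A²−y'²−z²)/(2L)=-0.3207
  θ3 = atan2(B,A) + arccos(C/0.5444) = 1.1344

θ₁ = -0.0877, θ₂ = 1.0472, θ₃ = 1.1344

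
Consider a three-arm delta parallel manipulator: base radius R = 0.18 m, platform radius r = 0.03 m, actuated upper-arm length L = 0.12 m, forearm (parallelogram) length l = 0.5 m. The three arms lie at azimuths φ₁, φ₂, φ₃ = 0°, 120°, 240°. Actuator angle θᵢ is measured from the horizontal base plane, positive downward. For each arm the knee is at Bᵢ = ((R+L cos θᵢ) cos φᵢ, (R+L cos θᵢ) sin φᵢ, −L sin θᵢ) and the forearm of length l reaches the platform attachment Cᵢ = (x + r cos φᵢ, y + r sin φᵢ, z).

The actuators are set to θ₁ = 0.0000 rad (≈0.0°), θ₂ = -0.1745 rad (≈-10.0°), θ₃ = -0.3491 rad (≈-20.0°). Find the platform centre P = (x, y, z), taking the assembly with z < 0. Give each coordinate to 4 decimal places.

(-0.0292, -0.0160, -0.4003)

φ1=0.0°: virtual centre (0.2700, 0.0000, 0.0000), radius l
arm 2 at φ=120.0°: e+L cos θ2 = 0.2682;  S2 = (-0.1341, 0.2322, 0.0208)
arm 3 at φ=240.0°: e+L cos θ3 = 0.2628;  S3 = (-0.1314, -0.2276, 0.0410)
subtract pairs → two planes through P
linear system: -0.8082x+0.4645y = -0.0005−0.0417z; -0.8028x+-0.4551y = -0.0022−0.0821z
Cramer: x(z) = 0.0017+0.0771z;  y(z) = 0.0018+0.0444z
sphere 1 gives Az²+Bz+C=0 with A=1.0079, B=-0.0412, C=-0.1780;  B²−4AC=0.7194;  roots -0.4003, 0.4412;  negative root z = -0.4003
x = -0.0292, y = -0.0160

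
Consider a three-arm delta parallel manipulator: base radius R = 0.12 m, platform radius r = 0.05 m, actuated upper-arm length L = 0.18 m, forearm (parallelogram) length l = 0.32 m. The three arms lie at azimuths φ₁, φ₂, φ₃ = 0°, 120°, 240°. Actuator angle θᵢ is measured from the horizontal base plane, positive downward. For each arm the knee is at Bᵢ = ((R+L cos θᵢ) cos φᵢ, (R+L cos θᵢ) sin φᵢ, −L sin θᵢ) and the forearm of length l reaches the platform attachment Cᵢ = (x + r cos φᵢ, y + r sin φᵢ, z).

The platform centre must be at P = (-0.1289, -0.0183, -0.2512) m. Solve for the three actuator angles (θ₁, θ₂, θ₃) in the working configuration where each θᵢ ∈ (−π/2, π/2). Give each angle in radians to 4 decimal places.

arm 1 (φ=0.0°): x'=-0.1289, y'=-0.0183
  A cos θ + B sin θ = C:  0.1989·cos θ + -0.2512·sin θ = -0.0917
  √(A²+B²)=0.3204;  θ1 = -0.9011+1.8609 ≈ 0.9598
rotate P by −φ2: (0.0486, 0.1208, -0.2512)
  A cos θ + B sin θ = C:  0.0214·cos θ + -0.2512·sin θ = -0.0226
  θ2 = atan2(B,A) + arccos(C/0.2521) = 0.1749
rotate P by −φ3: (0.0803, -0.1025, -0.2512)
  A=-0.0103, B=-0.2512, C=(l²−L²−A²−y'²−z²)/(2L)=-0.0103
  γ=atan2(-0.2512,-0.0103)=-1.6118;  ψ=arccos(-0.0410)=1.6118;  θ3=γ+ψ≈0.0000

θ₁ = 0.9598, θ₂ = 0.1749, θ₃ = 0.0000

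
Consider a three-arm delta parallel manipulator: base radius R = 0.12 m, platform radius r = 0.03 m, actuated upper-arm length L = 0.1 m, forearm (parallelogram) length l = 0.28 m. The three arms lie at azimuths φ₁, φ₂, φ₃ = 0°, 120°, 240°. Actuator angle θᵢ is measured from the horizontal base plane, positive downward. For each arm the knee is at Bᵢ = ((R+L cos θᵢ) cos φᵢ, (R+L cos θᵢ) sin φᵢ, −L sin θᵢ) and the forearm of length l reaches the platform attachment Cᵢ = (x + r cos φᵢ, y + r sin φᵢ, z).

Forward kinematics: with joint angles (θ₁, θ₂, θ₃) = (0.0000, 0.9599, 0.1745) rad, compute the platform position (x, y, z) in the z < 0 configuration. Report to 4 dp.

φ1=0.0°: virtual centre (0.1900, 0.0000, 0.0000), radius l
φ2=120.0°: virtual centre (-0.0737, 0.1276, -0.0819), radius l
φ3=240.0°: virtual centre (-0.0942, -0.1632, -0.0174), radius l
subtract pairs → two planes through P
[-0.5274 0.2552 -0.1638]·P = -0.0077;  [-0.5685 -0.3265 -0.0347]·P = -0.0003
Cramer: x(z) = 0.0081-0.1965z;  y(z) = -0.0133+0.2358z
sphere 1 gives Az²+Bz+C=0 with A=1.0942, B=0.0652, C=-0.0451;  B²−4AC=0.2018;  roots -0.2351, 0.1755;  negative root z = -0.2351
x = 0.0543, y = -0.0687

(0.0543, -0.0687, -0.2351)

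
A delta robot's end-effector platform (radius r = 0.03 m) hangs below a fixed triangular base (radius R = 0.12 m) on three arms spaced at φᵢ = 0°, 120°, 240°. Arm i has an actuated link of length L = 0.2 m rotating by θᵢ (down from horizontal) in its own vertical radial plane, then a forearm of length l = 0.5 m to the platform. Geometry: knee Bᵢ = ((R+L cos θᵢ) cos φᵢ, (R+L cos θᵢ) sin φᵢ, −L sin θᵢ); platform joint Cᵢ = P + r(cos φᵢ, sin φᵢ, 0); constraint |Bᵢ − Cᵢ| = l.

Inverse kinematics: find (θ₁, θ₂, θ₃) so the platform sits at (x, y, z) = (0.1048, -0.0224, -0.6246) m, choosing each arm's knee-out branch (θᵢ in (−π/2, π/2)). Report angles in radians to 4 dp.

arm 1 (φ=0.0°): x'=0.1048, y'=-0.0224
  A=-0.0148, B=-0.6246, C=(l²−L²−A²−y'²−z²)/(2L)=-0.4521
  γ=atan2(-0.6246,-0.0148)=-1.5945;  ψ=arccos(-0.7236)=2.3799;  θ1=γ+ψ≈0.7854
arm 2 (φ=120.0°): x'=-0.0718, y'=-0.0796
  A=0.1618, B=-0.6246, C=(l²−L²−A²−y'²−z²)/(2L)=-0.5316
  γ=atan2(-0.6246,0.1618)=-1.3173;  ψ=arccos(-0.8239)=2.5390;  θ2=γ+ψ≈1.2217
rotate P by −φ3: (-0.0330, 0.1020, -0.6246)
  e−x'=0.1230;  (l²−L²−(e−x')²−y'²−z²)/2L = -0.5141
  θ3 = atan2(B,A) + arccos(C/0.6366) = 1.1345

θ₁ = 0.7854, θ₂ = 1.2217, θ₃ = 1.1345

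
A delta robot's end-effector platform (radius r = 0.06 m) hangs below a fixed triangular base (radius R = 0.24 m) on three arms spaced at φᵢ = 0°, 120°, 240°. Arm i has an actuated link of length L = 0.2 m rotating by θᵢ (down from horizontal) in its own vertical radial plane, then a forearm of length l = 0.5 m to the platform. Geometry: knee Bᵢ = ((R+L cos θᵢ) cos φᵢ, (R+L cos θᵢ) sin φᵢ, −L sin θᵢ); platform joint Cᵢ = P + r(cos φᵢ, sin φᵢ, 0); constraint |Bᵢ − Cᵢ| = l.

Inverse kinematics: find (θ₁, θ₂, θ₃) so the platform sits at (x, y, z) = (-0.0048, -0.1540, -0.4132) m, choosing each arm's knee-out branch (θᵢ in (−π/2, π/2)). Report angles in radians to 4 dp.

φ1=0.0° → target in arm frame (-0.0048, -0.1540)
  e−x'=0.1848;  (l²−L²−(e−x')²−y'²−z²)/2L = -0.0465
  √(A²+B²)=0.4526;  θ1 = -1.1502+1.6737 ≈ 0.5235
φ2=120.0° → target in arm frame (-0.1310, 0.0812)
  A cos θ + B sin θ = C:  0.3110·cos θ + -0.4132·sin θ = -0.1601
  √(A²+B²)=0.5171;  θ2 = -0.9256+1.8855 ≈ 0.9598
rotate P by −φ3: (0.1358, 0.0728, -0.4132)
  A=0.0442, B=-0.4132, C=(l²−L²−A²−y'²−z²)/(2L)=0.0800
  γ=atan2(-0.4132,0.0442)=-1.4642;  ψ=arccos(0.1925)=1.3771;  θ3=γ+ψ≈-0.0871

θ₁ = 0.5235, θ₂ = 0.9598, θ₃ = -0.0871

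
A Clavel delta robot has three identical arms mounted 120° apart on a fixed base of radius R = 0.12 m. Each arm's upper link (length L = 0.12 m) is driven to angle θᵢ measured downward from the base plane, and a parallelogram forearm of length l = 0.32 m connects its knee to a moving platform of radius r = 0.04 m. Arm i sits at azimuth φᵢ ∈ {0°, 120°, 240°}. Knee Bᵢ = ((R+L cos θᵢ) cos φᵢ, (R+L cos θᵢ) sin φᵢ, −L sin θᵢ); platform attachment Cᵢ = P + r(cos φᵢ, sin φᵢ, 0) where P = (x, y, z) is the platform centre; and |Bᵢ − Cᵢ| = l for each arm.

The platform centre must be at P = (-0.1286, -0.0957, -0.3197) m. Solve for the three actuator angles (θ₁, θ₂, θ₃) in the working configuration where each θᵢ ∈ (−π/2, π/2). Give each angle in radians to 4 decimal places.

θ₁ = 1.3965, θ₂ = 0.9599, θ₃ = 0.0874

φ1=0.0° → target in arm frame (-0.1286, -0.0957)
  A=0.2086, B=-0.3197, C=(l²−L²−A²−y'²−z²)/(2L)=-0.2787
  γ=atan2(-0.3197,0.2086)=-0.9927;  ψ=arccos(-0.7300)=2.3891;  θ1=γ+ψ≈1.3965
arm 2 (φ=120.0°): x'=-0.0186, y'=0.1592
  A cos θ + B sin θ = C:  0.0986·cos θ + -0.3197·sin θ = -0.2053
  √(A²+B²)=0.3346;  θ2 = -1.2717+2.2316 ≈ 0.9599
arm 3 (φ=240.0°): x'=0.1472, y'=-0.0635
  A=-0.0672, B=-0.3197, C=(l²−L²−A²−y'²−z²)/(2L)=-0.0948
  γ=atan2(-0.3197,-0.0672)=-1.7779;  ψ=arccos(-0.2902)=1.8653;  θ3=γ+ψ≈0.0874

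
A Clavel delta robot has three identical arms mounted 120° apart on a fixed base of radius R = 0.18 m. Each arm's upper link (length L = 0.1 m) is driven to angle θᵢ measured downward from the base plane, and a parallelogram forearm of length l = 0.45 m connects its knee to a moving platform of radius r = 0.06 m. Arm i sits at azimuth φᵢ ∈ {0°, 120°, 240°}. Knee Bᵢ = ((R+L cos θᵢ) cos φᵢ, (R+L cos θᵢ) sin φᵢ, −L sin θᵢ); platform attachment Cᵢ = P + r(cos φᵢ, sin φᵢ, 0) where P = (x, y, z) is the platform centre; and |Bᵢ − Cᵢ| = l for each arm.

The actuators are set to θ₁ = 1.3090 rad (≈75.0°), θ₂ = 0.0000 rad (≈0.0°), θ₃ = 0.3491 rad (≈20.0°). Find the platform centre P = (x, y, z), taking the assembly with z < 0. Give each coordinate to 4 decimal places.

O1 = (0.1459·cos0.0°, 0.1459·sin0.0°, -0.0966) = (0.1459, 0.0000, -0.0966)
φ2=120.0°: virtual centre (-0.1100, 0.1905, 0.0000), radius l
φ3=240.0°: virtual centre (-0.1070, -0.1853, -0.0342), radius l
subtract pairs → two planes through P
plane₁₂: -0.5118x+0.3811y+0.1932z = 0.0178
det = 0.3824;  x = -0.0335+0.3116z,  y = 0.0017+-0.0885z
sphere 1 gives Az²+Bz+C=0 with A=1.1049, B=0.0811, C=-0.1610;  B²−4AC=0.7181;  roots -0.4202, 0.3468;  negative root z = -0.4202
x = -0.1644, y = 0.0388

(-0.1644, 0.0388, -0.4202)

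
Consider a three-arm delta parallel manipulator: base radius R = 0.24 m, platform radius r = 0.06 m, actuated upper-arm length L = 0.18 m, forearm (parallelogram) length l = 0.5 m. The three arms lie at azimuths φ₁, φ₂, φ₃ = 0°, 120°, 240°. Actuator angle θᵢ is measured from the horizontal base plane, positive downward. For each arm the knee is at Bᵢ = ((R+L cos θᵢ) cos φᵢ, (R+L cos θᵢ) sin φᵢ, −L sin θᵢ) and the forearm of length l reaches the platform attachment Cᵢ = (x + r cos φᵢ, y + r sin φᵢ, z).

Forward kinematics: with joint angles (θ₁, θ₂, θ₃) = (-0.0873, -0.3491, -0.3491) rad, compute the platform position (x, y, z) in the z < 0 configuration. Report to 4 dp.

(-0.0229, 0.0000, -0.3066)

O1 = (0.3593·cos0.0°, 0.3593·sin0.0°, 0.0157) = (0.3593, 0.0000, 0.0157)
O2 = (0.3491·cos120.0°, 0.3491·sin120.0°, 0.0616) = (-0.1746, 0.3024, 0.0616)
O3 = (0.3491·cos240.0°, 0.3491·sin240.0°, 0.0616) = (-0.1746, -0.3024, 0.0616)
subtract pairs → two planes through P
linear system: -1.0678x+0.6047y = -0.0037−0.0918z; -1.0678x+-0.6047y = -0.0037−0.0918z
det = 1.2914;  x = 0.0034+0.0859z,  y = 0.0000+0.0000z
sphere 1 gives Az²+Bz+C=0 with A=1.0074, B=-0.0925, C=-0.1231;  B²−4AC=0.5046;  roots -0.3066, 0.3985;  negative root z = -0.3066
x = -0.0229, y = 0.0000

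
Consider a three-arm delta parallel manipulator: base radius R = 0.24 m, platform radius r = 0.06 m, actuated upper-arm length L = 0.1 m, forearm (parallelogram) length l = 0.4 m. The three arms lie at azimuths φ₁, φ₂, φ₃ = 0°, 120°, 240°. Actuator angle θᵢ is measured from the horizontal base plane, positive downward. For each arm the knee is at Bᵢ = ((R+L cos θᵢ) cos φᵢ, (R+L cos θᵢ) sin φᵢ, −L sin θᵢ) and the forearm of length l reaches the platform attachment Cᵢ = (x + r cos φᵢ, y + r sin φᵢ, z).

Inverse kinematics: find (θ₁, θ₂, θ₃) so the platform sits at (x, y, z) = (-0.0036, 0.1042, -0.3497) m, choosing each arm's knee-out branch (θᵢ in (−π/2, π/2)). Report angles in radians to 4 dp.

rotate P by −φ1: (-0.0036, 0.1042, -0.3497)
  e−x'=0.1836;  (l²−L²−(e−x')²−y'²−z²)/2L = -0.0843
  √(A²+B²)=0.3950;  θ1 = -1.0873+1.7858 ≈ 0.6985
rotate P by −φ2: (0.0920, -0.0490, -0.3497)
  e−x'=0.0880;  (l²−L²−(e−x')²−y'²−z²)/2L = 0.0879
  θ2 = atan2(B,A) + arccos(C/0.3606) = 0.0003
φ3=240.0° → target in arm frame (-0.0884, -0.0552)
  A cos θ + B sin θ = C:  0.2684·cos θ + -0.3497·sin θ = -0.2370
  γ=atan2(-0.3497,0.2684)=-0.9161;  ψ=arccos(-0.5376)=2.1384;  θ3=γ+ψ≈1.2223

θ₁ = 0.6985, θ₂ = 0.0003, θ₃ = 1.2223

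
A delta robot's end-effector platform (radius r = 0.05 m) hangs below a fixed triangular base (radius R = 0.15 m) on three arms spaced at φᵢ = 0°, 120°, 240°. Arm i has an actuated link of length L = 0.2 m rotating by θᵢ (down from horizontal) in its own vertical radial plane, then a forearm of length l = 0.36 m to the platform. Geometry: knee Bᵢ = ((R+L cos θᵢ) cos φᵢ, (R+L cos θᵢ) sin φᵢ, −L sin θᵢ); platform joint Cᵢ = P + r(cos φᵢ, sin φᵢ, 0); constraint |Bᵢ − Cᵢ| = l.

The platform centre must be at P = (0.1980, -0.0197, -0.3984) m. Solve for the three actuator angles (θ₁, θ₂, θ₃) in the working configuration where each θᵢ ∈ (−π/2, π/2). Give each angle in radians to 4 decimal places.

φ1=0.0° → target in arm frame (0.1980, -0.0197)
  A cos θ + B sin θ = C:  -0.0980·cos θ + -0.3984·sin θ = -0.1978
  γ=atan2(-0.3984,-0.0980)=-1.8120;  ψ=arccos(-0.4821)=2.0738;  θ1=γ+ψ≈0.2618
arm 2 (φ=120.0°): x'=-0.1161, y'=-0.1616
  A cos θ + B sin θ = C:  0.2161·cos θ + -0.3984·sin θ = -0.3548
  √(A²+B²)=0.4532;  θ2 = -1.0739+2.4701 ≈ 1.3962
rotate P by −φ3: (-0.0819, 0.1813, -0.3984)
  A=0.1819, B=-0.3984, C=(l²−L²−A²−y'²−z²)/(2L)=-0.3378
  √(A²+B²)=0.4380;  θ3 = -1.1424+2.4515 ≈ 1.3091

θ₁ = 0.2618, θ₂ = 1.3962, θ₃ = 1.3091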